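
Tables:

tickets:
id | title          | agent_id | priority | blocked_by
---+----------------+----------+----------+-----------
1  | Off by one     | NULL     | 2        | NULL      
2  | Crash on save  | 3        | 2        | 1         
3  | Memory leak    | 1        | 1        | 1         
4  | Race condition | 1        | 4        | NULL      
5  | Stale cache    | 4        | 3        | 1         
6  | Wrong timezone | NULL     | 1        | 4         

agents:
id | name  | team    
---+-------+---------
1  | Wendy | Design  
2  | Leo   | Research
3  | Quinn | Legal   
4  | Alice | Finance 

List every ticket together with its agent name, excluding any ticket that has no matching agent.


INNER JOIN keeps only tickets rows whose agent_id matches an id in agents. Walk through each ticket:
  - ticket 1 (Off by one): agent_id=NULL, no match -> dropped
  - ticket 2 (Crash on save): agent_id=3 -> matches Quinn
  - ticket 3 (Memory leak): agent_id=1 -> matches Wendy
  - ticket 4 (Race condition): agent_id=1 -> matches Wendy
  - ticket 5 (Stale cache): agent_id=4 -> matches Alice
  - ticket 6 (Wrong timezone): agent_id=NULL, no match -> dropped
So 2 of 6 rows are dropped.

SQL:
SELECT a.title, b.name AS agent
FROM tickets a
INNER JOIN agents b ON a.agent_id = b.id

Result:
title          | agent
---------------+------
Crash on save  | Quinn
Memory leak    | Wendy
Race condition | Wendy
Stale cache    | Alice


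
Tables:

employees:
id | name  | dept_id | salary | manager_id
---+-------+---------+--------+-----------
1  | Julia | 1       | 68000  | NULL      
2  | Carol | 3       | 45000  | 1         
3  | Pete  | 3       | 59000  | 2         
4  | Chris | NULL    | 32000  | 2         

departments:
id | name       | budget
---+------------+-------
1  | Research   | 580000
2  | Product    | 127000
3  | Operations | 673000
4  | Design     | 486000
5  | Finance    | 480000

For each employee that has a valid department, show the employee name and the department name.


INNER JOIN keeps only employees rows whose dept_id matches an id in departments. Walk through each employee:
  - employee 1 (Julia): dept_id=1 -> matches Research
  - employee 2 (Carol): dept_id=3 -> matches Operations
  - employee 3 (Pete): dept_id=3 -> matches Operations
  - employee 4 (Chris): dept_id=NULL, no match -> dropped
So 1 of 4 rows is dropped.

SQL:
SELECT a.name, b.name AS department
FROM employees a
INNER JOIN departments b ON a.dept_id = b.id

Result:
name  | department
------+-----------
Julia | Research  
Carol | Operations
Pete  | Operations


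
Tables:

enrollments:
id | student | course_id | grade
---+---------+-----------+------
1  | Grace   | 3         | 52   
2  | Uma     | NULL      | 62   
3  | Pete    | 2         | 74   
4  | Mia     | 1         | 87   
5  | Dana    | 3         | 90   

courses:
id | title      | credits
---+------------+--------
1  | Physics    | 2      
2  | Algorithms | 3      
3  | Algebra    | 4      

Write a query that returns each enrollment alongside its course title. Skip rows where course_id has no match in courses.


INNER JOIN keeps only enrollments rows whose course_id matches an id in courses. Walk through each enrollment:
  - enrollment 1 (Grace): course_id=3 -> matches Algebra
  - enrollment 2 (Uma): course_id=NULL, no match -> dropped
  - enrollment 3 (Pete): course_id=2 -> matches Algorithms
  - enrollment 4 (Mia): course_id=1 -> matches Physics
  - enrollment 5 (Dana): course_id=3 -> matches Algebra
So 1 of 5 rows is dropped.

SQL:
SELECT a.student, b.title AS course
FROM enrollments a
INNER JOIN courses b ON a.course_id = b.id

Result:
student | course    
--------+-----------
Grace   | Algebra   
Pete    | Algorithms
Mia     | Physics   
Dana    | Algebra   


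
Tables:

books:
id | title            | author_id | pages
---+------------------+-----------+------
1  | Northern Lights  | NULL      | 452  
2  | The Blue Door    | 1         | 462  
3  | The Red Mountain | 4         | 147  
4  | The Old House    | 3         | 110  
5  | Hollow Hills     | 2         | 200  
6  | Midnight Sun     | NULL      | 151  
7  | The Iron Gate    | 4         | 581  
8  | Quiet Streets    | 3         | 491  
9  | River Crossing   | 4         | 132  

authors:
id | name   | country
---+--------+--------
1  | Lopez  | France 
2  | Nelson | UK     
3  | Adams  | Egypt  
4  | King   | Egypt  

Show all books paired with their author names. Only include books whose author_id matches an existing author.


INNER JOIN keeps only books rows whose author_id matches an id in authors. Walk through each book:
  - book 1 (Northern Lights): author_id=NULL, no match -> dropped
  - book 2 (The Blue Door): author_id=1 -> matches Lopez
  - book 3 (The Red Mountain): author_id=4 -> matches King
  - book 4 (The Old House): author_id=3 -> matches Adams
  - book 5 (Hollow Hills): author_id=2 -> matches Nelson
  - book 6 (Midnight Sun): author_id=NULL, no match -> dropped
  - book 7 (The Iron Gate): author_id=4 -> matches King
  - book 8 (Quiet Streets): author_id=3 -> matches Adams
  - book 9 (River Crossing): author_id=4 -> matches King
So 2 of 9 rows are dropped.

SQL:
SELECT a.title, b.name AS author
FROM books a
INNER JOIN authors b ON a.author_id = b.id

Result:
title            | author
-----------------+-------
The Blue Door    | Lopez 
The Red Mountain | King  
The Old House    | Adams 
Hollow Hills     | Nelson
The Iron Gate    | King  
Quiet Streets    | Adams 
River Crossing   | King  


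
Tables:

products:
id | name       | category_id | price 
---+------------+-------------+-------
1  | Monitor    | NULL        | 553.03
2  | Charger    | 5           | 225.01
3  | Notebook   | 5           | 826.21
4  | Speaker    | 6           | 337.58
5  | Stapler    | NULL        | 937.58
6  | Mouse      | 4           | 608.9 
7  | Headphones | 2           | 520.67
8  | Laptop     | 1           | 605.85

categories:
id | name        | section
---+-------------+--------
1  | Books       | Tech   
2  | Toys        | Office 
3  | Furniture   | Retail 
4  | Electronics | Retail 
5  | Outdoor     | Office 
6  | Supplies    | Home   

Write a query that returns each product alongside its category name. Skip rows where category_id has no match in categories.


INNER JOIN keeps only products rows whose category_id matches an id in categories. Walk through each product:
  - product 1 (Monitor): category_id=NULL, no match -> dropped
  - product 2 (Charger): category_id=5 -> matches Outdoor
  - product 3 (Notebook): category_id=5 -> matches Outdoor
  - product 4 (Speaker): category_id=6 -> matches Supplies
  - product 5 (Stapler): category_id=NULL, no match -> dropped
  - product 6 (Mouse): category_id=4 -> matches Electronics
  - product 7 (Headphones): category_id=2 -> matches Toys
  - product 8 (Laptop): category_id=1 -> matches Books
So 2 of 8 rows are dropped.

SQL:
SELECT a.name, b.name AS category
FROM products a
INNER JOIN categories b ON a.category_id = b.id

Result:
name       | category   
-----------+------------
Charger    | Outdoor    
Notebook   | Outdoor    
Speaker    | Supplies   
Mouse      | Electronics
Headphones | Toys       
Laptop     | Books      


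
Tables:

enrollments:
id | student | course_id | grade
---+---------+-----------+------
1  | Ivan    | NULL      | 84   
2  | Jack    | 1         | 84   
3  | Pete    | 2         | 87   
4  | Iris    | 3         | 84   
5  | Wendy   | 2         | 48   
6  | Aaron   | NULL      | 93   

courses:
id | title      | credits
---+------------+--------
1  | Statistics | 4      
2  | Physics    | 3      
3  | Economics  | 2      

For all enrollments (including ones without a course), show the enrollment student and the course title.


LEFT JOIN keeps every row from enrollments (the left table); where course_id has no match in courses, the course columns become NULL. Walk through each enrollment:
  - enrollment 1 (Ivan): course_id=NULL, no match -> kept with NULL
  - enrollment 2 (Jack): course_id=1 -> matches Statistics
  - enrollment 3 (Pete): course_id=2 -> matches Physics
  - enrollment 4 (Iris): course_id=3 -> matches Economics
  - enrollment 5 (Wendy): course_id=2 -> matches Physics
  - enrollment 6 (Aaron): course_id=NULL, no match -> kept with NULL
All 6 rows appear; 2 have NULL course.

SQL:
SELECT a.student, b.title AS course
FROM enrollments a
LEFT JOIN courses b ON a.course_id = b.id

Result:
student | course    
--------+-----------
Ivan    | NULL      
Jack    | Statistics
Pete    | Physics   
Iris    | Economics 
Wendy   | Physics   
Aaron   | NULL      


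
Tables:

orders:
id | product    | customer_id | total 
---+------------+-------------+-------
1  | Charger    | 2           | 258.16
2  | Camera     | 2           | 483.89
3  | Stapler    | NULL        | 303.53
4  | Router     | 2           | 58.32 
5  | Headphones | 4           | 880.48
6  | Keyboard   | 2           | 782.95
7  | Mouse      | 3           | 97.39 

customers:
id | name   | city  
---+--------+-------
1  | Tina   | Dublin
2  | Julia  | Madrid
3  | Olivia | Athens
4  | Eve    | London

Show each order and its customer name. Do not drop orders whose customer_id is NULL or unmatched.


LEFT JOIN keeps every row from orders (the left table); where customer_id has no match in customers, the customer columns become NULL. Walk through each order:
  - order 1 (Charger): customer_id=2 -> matches Julia
  - order 2 (Camera): customer_id=2 -> matches Julia
  - order 3 (Stapler): customer_id=NULL, no match -> kept with NULL
  - order 4 (Router): customer_id=2 -> matches Julia
  - order 5 (Headphones): customer_id=4 -> matches Eve
  - order 6 (Keyboard): customer_id=2 -> matches Julia
  - order 7 (Mouse): customer_id=3 -> matches Olivia
All 7 rows appear; 1 has NULL customer.

SQL:
SELECT a.product, b.name AS customer
FROM orders a
LEFT JOIN customers b ON a.customer_id = b.id

Result:
product    | customer
-----------+---------
Charger    | Julia   
Camera     | Julia   
Stapler    | NULL    
Router     | Julia   
Headphones | Eve     
Keyboard   | Julia   
Mouse      | Olivia  


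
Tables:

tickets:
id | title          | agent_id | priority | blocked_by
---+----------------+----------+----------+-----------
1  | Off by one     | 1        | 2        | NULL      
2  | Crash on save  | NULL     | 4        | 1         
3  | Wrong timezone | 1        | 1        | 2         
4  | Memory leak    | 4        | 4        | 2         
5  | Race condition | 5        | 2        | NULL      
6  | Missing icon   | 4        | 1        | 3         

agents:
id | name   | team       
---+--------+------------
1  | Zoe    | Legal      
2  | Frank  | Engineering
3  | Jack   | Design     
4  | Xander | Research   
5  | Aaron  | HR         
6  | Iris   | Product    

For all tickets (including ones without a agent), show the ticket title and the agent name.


LEFT JOIN keeps every row from tickets (the left table); where agent_id has no match in agents, the agent columns become NULL. Walk through each ticket:
  - ticket 1 (Off by one): agent_id=1 -> matches Zoe
  - ticket 2 (Crash on save): agent_id=NULL, no match -> kept with NULL
  - ticket 3 (Wrong timezone): agent_id=1 -> matches Zoe
  - ticket 4 (Memory leak): agent_id=4 -> matches Xander
  - ticket 5 (Race condition): agent_id=5 -> matches Aaron
  - ticket 6 (Missing icon): agent_id=4 -> matches Xander
All 6 rows appear; 1 has NULL agent.

SQL:
SELECT a.title, b.name AS agent
FROM tickets a
LEFT JOIN agents b ON a.agent_id = b.id

Result:
title          | agent 
---------------+-------
Off by one     | Zoe   
Crash on save  | NULL  
Wrong timezone | Zoe   
Memory leak    | Xander
Race condition | Aaron 
Missing icon   | Xander


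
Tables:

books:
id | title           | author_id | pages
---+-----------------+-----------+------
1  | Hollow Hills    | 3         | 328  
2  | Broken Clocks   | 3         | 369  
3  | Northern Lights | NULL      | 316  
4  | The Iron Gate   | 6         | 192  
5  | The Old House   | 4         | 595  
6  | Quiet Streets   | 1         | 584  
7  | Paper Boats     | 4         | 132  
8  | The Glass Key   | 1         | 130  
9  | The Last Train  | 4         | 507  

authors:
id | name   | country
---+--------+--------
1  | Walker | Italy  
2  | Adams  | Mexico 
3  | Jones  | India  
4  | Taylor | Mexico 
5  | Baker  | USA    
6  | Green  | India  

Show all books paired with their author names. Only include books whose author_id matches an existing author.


INNER JOIN keeps only books rows whose author_id matches an id in authors. Walk through each book:
  - book 1 (Hollow Hills): author_id=3 -> matches Jones
  - book 2 (Broken Clocks): author_id=3 -> matches Jones
  - book 3 (Northern Lights): author_id=NULL, no match -> dropped
  - book 4 (The Iron Gate): author_id=6 -> matches Green
  - book 5 (The Old House): author_id=4 -> matches Taylor
  - book 6 (Quiet Streets): author_id=1 -> matches Walker
  - book 7 (Paper Boats): author_id=4 -> matches Taylor
  - book 8 (The Glass Key): author_id=1 -> matches Walker
  - book 9 (The Last Train): author_id=4 -> matches Taylor
So 1 of 9 rows is dropped.

SQL:
SELECT a.title, b.name AS author
FROM books a
INNER JOIN authors b ON a.author_id = b.id

Result:
title          | author
---------------+-------
Hollow Hills   | Jones 
Broken Clocks  | Jones 
The Iron Gate  | Green 
The Old House  | Taylor
Quiet Streets  | Walker
Paper Boats    | Taylor
The Glass Key  | Walker
The Last Train | Taylor


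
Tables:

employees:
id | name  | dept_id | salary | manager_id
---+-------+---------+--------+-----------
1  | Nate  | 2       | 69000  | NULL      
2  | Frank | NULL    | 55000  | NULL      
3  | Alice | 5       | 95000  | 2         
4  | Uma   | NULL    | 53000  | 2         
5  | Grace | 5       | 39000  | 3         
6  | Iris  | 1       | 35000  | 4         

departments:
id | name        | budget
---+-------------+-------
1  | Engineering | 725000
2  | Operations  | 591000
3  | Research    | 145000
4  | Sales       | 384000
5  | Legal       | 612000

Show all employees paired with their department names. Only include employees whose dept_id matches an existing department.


INNER JOIN keeps only employees rows whose dept_id matches an id in departments. Walk through each employee:
  - employee 1 (Nate): dept_id=2 -> matches Operations
  - employee 2 (Frank): dept_id=NULL, no match -> dropped
  - employee 3 (Alice): dept_id=5 -> matches Legal
  - employee 4 (Uma): dept_id=NULL, no match -> dropped
  - employee 5 (Grace): dept_id=5 -> matches Legal
  - employee 6 (Iris): dept_id=1 -> matches Engineering
So 2 of 6 rows are dropped.

SQL:
SELECT a.name, b.name AS department
FROM employees a
INNER JOIN departments b ON a.dept_id = b.id

Result:
name  | department 
------+------------
Nate  | Operations 
Alice | Legal      
Grace | Legal      
Iris  | Engineering


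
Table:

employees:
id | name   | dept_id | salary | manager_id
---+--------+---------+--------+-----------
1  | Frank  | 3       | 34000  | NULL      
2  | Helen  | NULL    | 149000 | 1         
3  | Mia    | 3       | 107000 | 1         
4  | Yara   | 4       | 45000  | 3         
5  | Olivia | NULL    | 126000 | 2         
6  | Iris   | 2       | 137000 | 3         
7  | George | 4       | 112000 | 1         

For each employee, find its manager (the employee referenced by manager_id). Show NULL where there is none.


This is a self-join: employees is joined to a second copy of itself, matching each row's manager_id to another row's id. Use LEFT JOIN so rows with manager_id=NULL are kept.
  - employee 1 (Frank): manager_id=NULL -> NULL
  - employee 2 (Helen): manager_id=1 -> Frank
  - employee 3 (Mia): manager_id=1 -> Frank
  - employee 4 (Yara): manager_id=3 -> Mia
  - employee 5 (Olivia): manager_id=2 -> Helen
  - employee 6 (Iris): manager_id=3 -> Mia
  - employee 7 (George): manager_id=1 -> Frank

SQL:
SELECT a.name AS item, b.name AS manager
FROM employees a
LEFT JOIN employees b ON a.manager_id = b.id

Result:
item   | manager
-------+--------
Frank  | NULL   
Helen  | Frank  
Mia    | Frank  
Yara   | Mia    
Olivia | Helen  
Iris   | Mia    
George | Frank  


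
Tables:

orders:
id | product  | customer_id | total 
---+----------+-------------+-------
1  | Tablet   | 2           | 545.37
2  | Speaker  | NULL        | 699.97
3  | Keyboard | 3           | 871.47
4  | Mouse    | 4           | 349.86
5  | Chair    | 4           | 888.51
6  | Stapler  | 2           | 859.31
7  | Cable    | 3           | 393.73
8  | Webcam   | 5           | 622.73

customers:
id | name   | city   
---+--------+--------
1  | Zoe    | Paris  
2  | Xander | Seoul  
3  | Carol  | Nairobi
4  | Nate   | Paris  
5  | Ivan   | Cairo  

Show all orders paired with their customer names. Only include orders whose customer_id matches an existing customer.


INNER JOIN keeps only orders rows whose customer_id matches an id in customers. Walk through each order:
  - order 1 (Tablet): customer_id=2 -> matches Xander
  - order 2 (Speaker): customer_id=NULL, no match -> dropped
  - order 3 (Keyboard): customer_id=3 -> matches Carol
  - order 4 (Mouse): customer_id=4 -> matches Nate
  - order 5 (Chair): customer_id=4 -> matches Nate
  - order 6 (Stapler): customer_id=2 -> matches Xander
  - order 7 (Cable): customer_id=3 -> matches Carol
  - order 8 (Webcam): customer_id=5 -> matches Ivan
So 1 of 8 rows is dropped.

SQL:
SELECT a.product, b.name AS customer
FROM orders a
INNER JOIN customers b ON a.customer_id = b.id

Result:
product  | customer
---------+---------
Tablet   | Xander  
Keyboard | Carol   
Mouse    | Nate    
Chair    | Nate    
Stapler  | Xander  
Cable    | Carol   
Webcam   | Ivan    


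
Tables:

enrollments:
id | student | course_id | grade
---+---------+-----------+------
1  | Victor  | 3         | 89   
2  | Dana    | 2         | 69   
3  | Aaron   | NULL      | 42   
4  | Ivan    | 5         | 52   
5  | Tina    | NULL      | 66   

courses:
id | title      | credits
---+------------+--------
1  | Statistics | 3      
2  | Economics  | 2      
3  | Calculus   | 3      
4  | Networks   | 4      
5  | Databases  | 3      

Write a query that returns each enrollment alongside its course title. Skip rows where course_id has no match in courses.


INNER JOIN keeps only enrollments rows whose course_id matches an id in courses. Walk through each enrollment:
  - enrollment 1 (Victor): course_id=3 -> matches Calculus
  - enrollment 2 (Dana): course_id=2 -> matches Economics
  - enrollment 3 (Aaron): course_id=NULL, no match -> dropped
  - enrollment 4 (Ivan): course_id=5 -> matches Databases
  - enrollment 5 (Tina): course_id=NULL, no match -> dropped
So 2 of 5 rows are dropped.

SQL:
SELECT a.student, b.title AS course
FROM enrollments a
INNER JOIN courses b ON a.course_id = b.id

Result:
student | course   
--------+----------
Victor  | Calculus 
Dana    | Economics
Ivan    | Databases


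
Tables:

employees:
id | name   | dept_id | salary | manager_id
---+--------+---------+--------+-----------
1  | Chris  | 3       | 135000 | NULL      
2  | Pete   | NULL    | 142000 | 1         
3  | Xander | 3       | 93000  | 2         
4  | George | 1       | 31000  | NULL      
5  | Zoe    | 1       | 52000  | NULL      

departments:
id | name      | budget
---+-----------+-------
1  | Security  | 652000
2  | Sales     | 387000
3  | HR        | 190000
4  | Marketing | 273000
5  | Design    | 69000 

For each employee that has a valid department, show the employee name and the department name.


INNER JOIN keeps only employees rows whose dept_id matches an id in departments. Walk through each employee:
  - employee 1 (Chris): dept_id=3 -> matches HR
  - employee 2 (Pete): dept_id=NULL, no match -> dropped
  - employee 3 (Xander): dept_id=3 -> matches HR
  - employee 4 (George): dept_id=1 -> matches Security
  - employee 5 (Zoe): dept_id=1 -> matches Security
So 1 of 5 rows is dropped.

SQL:
SELECT a.name, b.name AS department
FROM employees a
INNER JOIN departments b ON a.dept_id = b.id

Result:
name   | department
-------+-----------
Chris  | HR        
Xander | HR        
George | Security  
Zoe    | Security  


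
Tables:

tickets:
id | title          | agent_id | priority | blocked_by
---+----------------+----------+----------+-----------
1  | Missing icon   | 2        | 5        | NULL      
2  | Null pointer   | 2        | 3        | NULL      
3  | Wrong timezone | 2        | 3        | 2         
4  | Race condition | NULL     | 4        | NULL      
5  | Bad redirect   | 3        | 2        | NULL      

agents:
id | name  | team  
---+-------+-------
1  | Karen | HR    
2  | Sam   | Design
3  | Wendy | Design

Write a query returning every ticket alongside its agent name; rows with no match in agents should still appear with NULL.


LEFT JOIN keeps every row from tickets (the left table); where agent_id has no match in agents, the agent columns become NULL. Walk through each ticket:
  - ticket 1 (Missing icon): agent_id=2 -> matches Sam
  - ticket 2 (Null pointer): agent_id=2 -> matches Sam
  - ticket 3 (Wrong timezone): agent_id=2 -> matches Sam
  - ticket 4 (Race condition): agent_id=NULL, no match -> kept with NULL
  - ticket 5 (Bad redirect): agent_id=3 -> matches Wendy
All 5 rows appear; 1 has NULL agent.

SQL:
SELECT a.title, b.name AS agent
FROM tickets a
LEFT JOIN agents b ON a.agent_id = b.id

Result:
title          | agent
---------------+------
Missing icon   | Sam  
Null pointer   | Sam  
Wrong timezone | Sam  
Race condition | NULL 
Bad redirect   | Wendy


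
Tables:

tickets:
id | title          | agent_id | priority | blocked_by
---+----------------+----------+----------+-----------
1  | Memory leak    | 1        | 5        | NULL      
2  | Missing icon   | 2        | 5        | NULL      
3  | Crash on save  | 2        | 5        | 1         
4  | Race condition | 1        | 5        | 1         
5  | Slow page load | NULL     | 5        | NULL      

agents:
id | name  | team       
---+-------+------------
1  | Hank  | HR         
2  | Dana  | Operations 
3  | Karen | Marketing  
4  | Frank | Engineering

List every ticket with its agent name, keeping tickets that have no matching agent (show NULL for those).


LEFT JOIN keeps every row from tickets (the left table); where agent_id has no match in agents, the agent columns become NULL. Walk through each ticket:
  - ticket 1 (Memory leak): agent_id=1 -> matches Hank
  - ticket 2 (Missing icon): agent_id=2 -> matches Dana
  - ticket 3 (Crash on save): agent_id=2 -> matches Dana
  - ticket 4 (Race condition): agent_id=1 -> matches Hank
  - ticket 5 (Slow page load): agent_id=NULL, no match -> kept with NULL
All 5 rows appear; 1 has NULL agent.

SQL:
SELECT a.title, b.name AS agent
FROM tickets a
LEFT JOIN agents b ON a.agent_id = b.id

Result:
title          | agent
---------------+------
Memory leak    | Hank 
Missing icon   | Dana 
Crash on save  | Dana 
Race condition | Hank 
Slow page load | NULL 


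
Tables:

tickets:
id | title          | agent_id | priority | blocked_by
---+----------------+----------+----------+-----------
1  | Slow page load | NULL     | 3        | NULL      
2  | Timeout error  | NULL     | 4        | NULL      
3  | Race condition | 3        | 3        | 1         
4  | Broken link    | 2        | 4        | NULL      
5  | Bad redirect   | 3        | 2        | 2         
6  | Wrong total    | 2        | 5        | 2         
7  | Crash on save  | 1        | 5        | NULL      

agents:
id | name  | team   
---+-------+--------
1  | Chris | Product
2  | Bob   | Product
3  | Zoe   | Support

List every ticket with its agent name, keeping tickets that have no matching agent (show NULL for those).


LEFT JOIN keeps every row from tickets (the left table); where agent_id has no match in agents, the agent columns become NULL. Walk through each ticket:
  - ticket 1 (Slow page load): agent_id=NULL, no match -> kept with NULL
  - ticket 2 (Timeout error): agent_id=NULL, no match -> kept with NULL
  - ticket 3 (Race condition): agent_id=3 -> matches Zoe
  - ticket 4 (Broken link): agent_id=2 -> matches Bob
  - ticket 5 (Bad redirect): agent_id=3 -> matches Zoe
  - ticket 6 (Wrong total): agent_id=2 -> matches Bob
  - ticket 7 (Crash on save): agent_id=1 -> matches Chris
All 7 rows appear; 2 have NULL agent.

SQL:
SELECT a.title, b.name AS agent
FROM tickets a
LEFT JOIN agents b ON a.agent_id = b.id

Result:
title          | agent
---------------+------
Slow page load | NULL 
Timeout error  | NULL 
Race condition | Zoe  
Broken link    | Bob  
Bad redirect   | Zoe  
Wrong total    | Bob  
Crash on save  | Chris


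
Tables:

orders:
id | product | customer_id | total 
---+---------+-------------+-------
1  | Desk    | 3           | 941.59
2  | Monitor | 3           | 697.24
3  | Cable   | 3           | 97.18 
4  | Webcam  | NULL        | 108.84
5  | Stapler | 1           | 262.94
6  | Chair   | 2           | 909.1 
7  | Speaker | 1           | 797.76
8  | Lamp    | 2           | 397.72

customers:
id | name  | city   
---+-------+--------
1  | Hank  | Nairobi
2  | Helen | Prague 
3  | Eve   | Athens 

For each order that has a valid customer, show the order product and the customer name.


INNER JOIN keeps only orders rows whose customer_id matches an id in customers. Walk through each order:
  - order 1 (Desk): customer_id=3 -> matches Eve
  - order 2 (Monitor): customer_id=3 -> matches Eve
  - order 3 (Cable): customer_id=3 -> matches Eve
  - order 4 (Webcam): customer_id=NULL, no match -> dropped
  - order 5 (Stapler): customer_id=1 -> matches Hank
  - order 6 (Chair): customer_id=2 -> matches Helen
  - order 7 (Speaker): customer_id=1 -> matches Hank
  - order 8 (Lamp): customer_id=2 -> matches Helen
So 1 of 8 rows is dropped.

SQL:
SELECT a.product, b.name AS customer
FROM orders a
INNER JOIN customers b ON a.customer_id = b.id

Result:
product | customer
--------+---------
Desk    | Eve     
Monitor | Eve     
Cable   | Eve     
Stapler | Hank    
Chair   | Helen   
Speaker | Hank    
Lamp    | Helen   


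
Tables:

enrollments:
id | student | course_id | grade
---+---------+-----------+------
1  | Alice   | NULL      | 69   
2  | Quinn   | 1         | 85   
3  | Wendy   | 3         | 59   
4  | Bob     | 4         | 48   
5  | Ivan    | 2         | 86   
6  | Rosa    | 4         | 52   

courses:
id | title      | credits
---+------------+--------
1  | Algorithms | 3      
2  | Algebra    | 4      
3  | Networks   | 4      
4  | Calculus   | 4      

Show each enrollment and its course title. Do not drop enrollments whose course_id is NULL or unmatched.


LEFT JOIN keeps every row from enrollments (the left table); where course_id has no match in courses, the course columns become NULL. Walk through each enrollment:
  - enrollment 1 (Alice): course_id=NULL, no match -> kept with NULL
  - enrollment 2 (Quinn): course_id=1 -> matches Algorithms
  - enrollment 3 (Wendy): course_id=3 -> matches Networks
  - enrollment 4 (Bob): course_id=4 -> matches Calculus
  - enrollment 5 (Ivan): course_id=2 -> matches Algebra
  - enrollment 6 (Rosa): course_id=4 -> matches Calculus
All 6 rows appear; 1 has NULL course.

SQL:
SELECT a.student, b.title AS course
FROM enrollments a
LEFT JOIN courses b ON a.course_id = b.id

Result:
student | course    
--------+-----------
Alice   | NULL      
Quinn   | Algorithms
Wendy   | Networks  
Bob     | Calculus  
Ivan    | Algebra   
Rosa    | Calculus  


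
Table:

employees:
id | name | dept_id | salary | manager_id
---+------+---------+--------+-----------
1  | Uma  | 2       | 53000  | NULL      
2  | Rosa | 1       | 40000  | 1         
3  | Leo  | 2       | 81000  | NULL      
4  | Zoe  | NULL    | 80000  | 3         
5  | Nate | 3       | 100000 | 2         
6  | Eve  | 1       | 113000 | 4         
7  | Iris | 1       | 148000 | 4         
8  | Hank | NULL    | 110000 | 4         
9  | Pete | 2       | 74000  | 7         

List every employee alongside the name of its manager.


This is a self-join: employees is joined to a second copy of itself, matching each row's manager_id to another row's id. Use LEFT JOIN so rows with manager_id=NULL are kept.
  - employee 1 (Uma): manager_id=NULL -> NULL
  - employee 2 (Rosa): manager_id=1 -> Uma
  - employee 3 (Leo): manager_id=NULL -> NULL
  - employee 4 (Zoe): manager_id=3 -> Leo
  - employee 5 (Nate): manager_id=2 -> Rosa
  - employee 6 (Eve): manager_id=4 -> Zoe
  - employee 7 (Iris): manager_id=4 -> Zoe
  - employee 8 (Hank): manager_id=4 -> Zoe
  - employee 9 (Pete): manager_id=7 -> Iris

SQL:
SELECT a.name AS item, b.name AS manager
FROM employees a
LEFT JOIN employees b ON a.manager_id = b.id

Result:
item | manager
-----+--------
Uma  | NULL   
Rosa | Uma    
Leo  | NULL   
Zoe  | Leo    
Nate | Rosa   
Eve  | Zoe    
Iris | Zoe    
Hank | Zoe    
Pete | Iris   


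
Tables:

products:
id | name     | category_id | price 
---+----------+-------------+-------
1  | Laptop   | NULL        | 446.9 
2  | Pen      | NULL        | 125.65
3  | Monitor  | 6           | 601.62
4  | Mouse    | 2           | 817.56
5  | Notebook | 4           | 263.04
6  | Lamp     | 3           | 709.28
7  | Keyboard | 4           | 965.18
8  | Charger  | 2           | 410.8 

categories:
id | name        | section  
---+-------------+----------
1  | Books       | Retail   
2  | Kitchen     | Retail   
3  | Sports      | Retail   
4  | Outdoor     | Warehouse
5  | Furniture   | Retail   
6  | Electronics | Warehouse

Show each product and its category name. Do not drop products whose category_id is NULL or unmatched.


LEFT JOIN keeps every row from products (the left table); where category_id has no match in categories, the category columns become NULL. Walk through each product:
  - product 1 (Laptop): category_id=NULL, no match -> kept with NULL
  - product 2 (Pen): category_id=NULL, no match -> kept with NULL
  - product 3 (Monitor): category_id=6 -> matches Electronics
  - product 4 (Mouse): category_id=2 -> matches Kitchen
  - product 5 (Notebook): category_id=4 -> matches Outdoor
  - product 6 (Lamp): category_id=3 -> matches Sports
  - product 7 (Keyboard): category_id=4 -> matches Outdoor
  - product 8 (Charger): category_id=2 -> matches Kitchen
All 8 rows appear; 2 have NULL category.

SQL:
SELECT a.name, b.name AS category
FROM products a
LEFT JOIN categories b ON a.category_id = b.id

Result:
name     | category   
---------+------------
Laptop   | NULL       
Pen      | NULL       
Monitor  | Electronics
Mouse    | Kitchen    
Notebook | Outdoor    
Lamp     | Sports     
Keyboard | Outdoor    
Charger  | Kitchen    


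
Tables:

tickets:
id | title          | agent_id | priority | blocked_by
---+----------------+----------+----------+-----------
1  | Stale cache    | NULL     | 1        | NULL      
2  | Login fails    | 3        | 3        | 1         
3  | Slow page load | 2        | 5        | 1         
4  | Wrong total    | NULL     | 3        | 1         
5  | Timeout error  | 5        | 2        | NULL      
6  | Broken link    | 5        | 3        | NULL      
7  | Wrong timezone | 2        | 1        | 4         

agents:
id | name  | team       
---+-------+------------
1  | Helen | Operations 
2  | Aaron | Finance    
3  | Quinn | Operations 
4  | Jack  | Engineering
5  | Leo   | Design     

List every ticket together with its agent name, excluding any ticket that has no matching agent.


INNER JOIN keeps only tickets rows whose agent_id matches an id in agents. Walk through each ticket:
  - ticket 1 (Stale cache): agent_id=NULL, no match -> dropped
  - ticket 2 (Login fails): agent_id=3 -> matches Quinn
  - ticket 3 (Slow page load): agent_id=2 -> matches Aaron
  - ticket 4 (Wrong total): agent_id=NULL, no match -> dropped
  - ticket 5 (Timeout error): agent_id=5 -> matches Leo
  - ticket 6 (Broken link): agent_id=5 -> matches Leo
  - ticket 7 (Wrong timezone): agent_id=2 -> matches Aaron
So 2 of 7 rows are dropped.

SQL:
SELECT a.title, b.name AS agent
FROM tickets a
INNER JOIN agents b ON a.agent_id = b.id

Result:
title          | agent
---------------+------
Login fails    | Quinn
Slow page load | Aaron
Timeout error  | Leo  
Broken link    | Leo  
Wrong timezone | Aaron


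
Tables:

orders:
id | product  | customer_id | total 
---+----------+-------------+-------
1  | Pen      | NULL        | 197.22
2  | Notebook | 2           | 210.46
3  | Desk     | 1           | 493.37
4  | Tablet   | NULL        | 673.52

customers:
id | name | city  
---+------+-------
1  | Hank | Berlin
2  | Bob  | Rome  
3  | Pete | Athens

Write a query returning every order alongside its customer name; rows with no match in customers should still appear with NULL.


LEFT JOIN keeps every row from orders (the left table); where customer_id has no match in customers, the customer columns become NULL. Walk through each order:
  - order 1 (Pen): customer_id=NULL, no match -> kept with NULL
  - order 2 (Notebook): customer_id=2 -> matches Bob
  - order 3 (Desk): customer_id=1 -> matches Hank
  - order 4 (Tablet): customer_id=NULL, no match -> kept with NULL
All 4 rows appear; 2 have NULL customer.

SQL:
SELECT a.product, b.name AS customer
FROM orders a
LEFT JOIN customers b ON a.customer_id = b.id

Result:
product  | customer
---------+---------
Pen      | NULL    
Notebook | Bob     
Desk     | Hank    
Tablet   | NULL    


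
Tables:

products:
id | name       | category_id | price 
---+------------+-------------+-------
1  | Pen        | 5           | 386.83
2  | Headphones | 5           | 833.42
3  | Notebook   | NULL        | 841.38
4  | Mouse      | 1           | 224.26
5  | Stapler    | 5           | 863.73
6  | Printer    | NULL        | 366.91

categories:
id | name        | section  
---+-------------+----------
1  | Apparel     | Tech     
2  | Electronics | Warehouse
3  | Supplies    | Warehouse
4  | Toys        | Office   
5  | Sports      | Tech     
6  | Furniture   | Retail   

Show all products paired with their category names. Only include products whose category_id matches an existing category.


INNER JOIN keeps only products rows whose category_id matches an id in categories. Walk through each product:
  - product 1 (Pen): category_id=5 -> matches Sports
  - product 2 (Headphones): category_id=5 -> matches Sports
  - product 3 (Notebook): category_id=NULL, no match -> dropped
  - product 4 (Mouse): category_id=1 -> matches Apparel
  - product 5 (Stapler): category_id=5 -> matches Sports
  - product 6 (Printer): category_id=NULL, no match -> dropped
So 2 of 6 rows are dropped.

SQL:
SELECT a.name, b.name AS category
FROM products a
INNER JOIN categories b ON a.category_id = b.id

Result:
name       | category
-----------+---------
Pen        | Sports  
Headphones | Sports  
Mouse      | Apparel 
Stapler    | Sports  


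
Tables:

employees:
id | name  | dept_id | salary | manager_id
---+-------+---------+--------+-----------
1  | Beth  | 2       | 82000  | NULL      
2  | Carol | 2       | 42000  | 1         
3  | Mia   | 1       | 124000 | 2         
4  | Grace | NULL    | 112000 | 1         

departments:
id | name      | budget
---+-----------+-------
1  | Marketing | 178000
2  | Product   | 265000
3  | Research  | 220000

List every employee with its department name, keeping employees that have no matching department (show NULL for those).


LEFT JOIN keeps every row from employees (the left table); where dept_id has no match in departments, the department columns become NULL. Walk through each employee:
  - employee 1 (Beth): dept_id=2 -> matches Product
  - employee 2 (Carol): dept_id=2 -> matches Product
  - employee 3 (Mia): dept_id=1 -> matches Marketing
  - employee 4 (Grace): dept_id=NULL, no match -> kept with NULL
All 4 rows appear; 1 has NULL department.

SQL:
SELECT a.name, b.name AS department
FROM employees a
LEFT JOIN departments b ON a.dept_id = b.id

Result:
name  | department
------+-----------
Beth  | Product   
Carol | Product   
Mia   | Marketing 
Grace | NULL      


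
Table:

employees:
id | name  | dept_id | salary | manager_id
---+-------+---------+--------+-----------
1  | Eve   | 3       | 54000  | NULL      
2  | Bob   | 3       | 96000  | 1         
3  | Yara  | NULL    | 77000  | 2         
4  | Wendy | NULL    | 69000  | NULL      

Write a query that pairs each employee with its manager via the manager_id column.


This is a self-join: employees is joined to a second copy of itself, matching each row's manager_id to another row's id. Use LEFT JOIN so rows with manager_id=NULL are kept.
  - employee 1 (Eve): manager_id=NULL -> NULL
  - employee 2 (Bob): manager_id=1 -> Eve
  - employee 3 (Yara): manager_id=2 -> Bob
  - employee 4 (Wendy): manager_id=NULL -> NULL

SQL:
SELECT a.name AS item, b.name AS manager
FROM employees a
LEFT JOIN employees b ON a.manager_id = b.id

Result:
item  | manager
------+--------
Eve   | NULL   
Bob   | Eve    
Yara  | Bob    
Wendy | NULL   


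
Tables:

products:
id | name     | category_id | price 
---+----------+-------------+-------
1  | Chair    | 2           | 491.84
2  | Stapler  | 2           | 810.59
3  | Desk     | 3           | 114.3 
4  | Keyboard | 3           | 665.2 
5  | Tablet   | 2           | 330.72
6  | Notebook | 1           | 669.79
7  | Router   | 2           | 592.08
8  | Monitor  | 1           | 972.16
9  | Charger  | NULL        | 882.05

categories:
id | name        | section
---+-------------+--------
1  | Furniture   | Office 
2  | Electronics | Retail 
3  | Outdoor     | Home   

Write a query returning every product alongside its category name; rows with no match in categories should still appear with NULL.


LEFT JOIN keeps every row from products (the left table); where category_id has no match in categories, the category columns become NULL. Walk through each product:
  - product 1 (Chair): category_id=2 -> matches Electronics
  - product 2 (Stapler): category_id=2 -> matches Electronics
  - product 3 (Desk): category_id=3 -> matches Outdoor
  - product 4 (Keyboard): category_id=3 -> matches Outdoor
  - product 5 (Tablet): category_id=2 -> matches Electronics
  - product 6 (Notebook): category_id=1 -> matches Furniture
  - product 7 (Router): category_id=2 -> matches Electronics
  - product 8 (Monitor): category_id=1 -> matches Furniture
  - product 9 (Charger): category_id=NULL, no match -> kept with NULL
All 9 rows appear; 1 has NULL category.

SQL:
SELECT a.name, b.name AS category
FROM products a
LEFT JOIN categories b ON a.category_id = b.id

Result:
name     | category   
---------+------------
Chair    | Electronics
Stapler  | Electronics
Desk     | Outdoor    
Keyboard | Outdoor    
Tablet   | Electronics
Notebook | Furniture  
Router   | Electronics
Monitor  | Furniture  
Charger  | NULL       


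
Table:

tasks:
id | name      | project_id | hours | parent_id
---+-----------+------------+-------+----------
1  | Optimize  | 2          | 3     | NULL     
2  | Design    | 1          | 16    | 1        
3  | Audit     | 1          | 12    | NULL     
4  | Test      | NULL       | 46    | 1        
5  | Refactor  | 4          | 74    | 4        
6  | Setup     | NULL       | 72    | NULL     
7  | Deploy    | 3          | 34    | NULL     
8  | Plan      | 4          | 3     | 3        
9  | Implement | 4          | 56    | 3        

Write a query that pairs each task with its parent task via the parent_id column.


This is a self-join: tasks is joined to a second copy of itself, matching each row's parent_id to another row's id. Use LEFT JOIN so rows with parent_id=NULL are kept.
  - task 1 (Optimize): parent_id=NULL -> NULL
  - task 2 (Design): parent_id=1 -> Optimize
  - task 3 (Audit): parent_id=NULL -> NULL
  - task 4 (Test): parent_id=1 -> Optimize
  - task 5 (Refactor): parent_id=4 -> Test
  - task 6 (Setup): parent_id=NULL -> NULL
  - task 7 (Deploy): parent_id=NULL -> NULL
  - task 8 (Plan): parent_id=3 -> Audit
  - task 9 (Implement): parent_id=3 -> Audit

SQL:
SELECT a.name AS item, b.name AS parent
FROM tasks a
LEFT JOIN tasks b ON a.parent_id = b.id

Result:
item      | parent  
----------+---------
Optimize  | NULL    
Design    | Optimize
Audit     | NULL    
Test      | Optimize
Refactor  | Test    
Setup     | NULL    
Deploy    | NULL    
Plan      | Audit   
Implement | Audit   


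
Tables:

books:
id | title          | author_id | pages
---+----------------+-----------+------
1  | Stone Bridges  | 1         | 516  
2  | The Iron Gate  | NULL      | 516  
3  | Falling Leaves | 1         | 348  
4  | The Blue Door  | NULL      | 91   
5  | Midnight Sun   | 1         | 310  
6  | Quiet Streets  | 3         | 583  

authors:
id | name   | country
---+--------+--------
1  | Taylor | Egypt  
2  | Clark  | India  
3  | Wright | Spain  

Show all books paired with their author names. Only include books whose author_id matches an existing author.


INNER JOIN keeps only books rows whose author_id matches an id in authors. Walk through each book:
  - book 1 (Stone Bridges): author_id=1 -> matches Taylor
  - book 2 (The Iron Gate): author_id=NULL, no match -> dropped
  - book 3 (Falling Leaves): author_id=1 -> matches Taylor
  - book 4 (The Blue Door): author_id=NULL, no match -> dropped
  - book 5 (Midnight Sun): author_id=1 -> matches Taylor
  - book 6 (Quiet Streets): author_id=3 -> matches Wright
So 2 of 6 rows are dropped.

SQL:
SELECT a.title, b.name AS author
FROM books a
INNER JOIN authors b ON a.author_id = b.id

Result:
title          | author
---------------+-------
Stone Bridges  | Taylor
Falling Leaves | Taylor
Midnight Sun   | Taylor
Quiet Streets  | Wright
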